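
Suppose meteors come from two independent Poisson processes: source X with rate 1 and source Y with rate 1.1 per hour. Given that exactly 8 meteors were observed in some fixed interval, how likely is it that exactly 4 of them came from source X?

0.2710

Given the total, each event is independently from source X with probability p = λ_X/(λ_X+λ_Y) = 1/2.1 ≈ 0.4762.
So K ~ Binomial(8, 1/2.1): P(K = 4) = C(8,4) · (1/2.1)^4 · (1.1/2.1)^4 ≈ 0.2710.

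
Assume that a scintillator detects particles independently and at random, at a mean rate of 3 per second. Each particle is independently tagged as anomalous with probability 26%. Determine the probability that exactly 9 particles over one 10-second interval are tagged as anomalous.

Thinning: the particles that are tagged as anomalous themselves form a Poisson process with rate 0.26 × 3 = 0.78 per second.
Over the interval, μ = 0.78 × 10 = 7.8 (a 10-second interval = 10 seconds).
P(N = 9) = e^(−7.8) · 7.8^9/9! ≈ 0.1207.

0.1207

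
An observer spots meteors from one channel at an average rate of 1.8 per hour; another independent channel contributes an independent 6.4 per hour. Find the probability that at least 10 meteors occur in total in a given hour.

0.3085

Independent Poisson processes superpose: combined rate λ = 1.8 + 6.4 = 8.2 per hour.
So μ = 8.2.
P(N ≥ 10) = 1 − P(N ≤ 9) ≈ 0.3085.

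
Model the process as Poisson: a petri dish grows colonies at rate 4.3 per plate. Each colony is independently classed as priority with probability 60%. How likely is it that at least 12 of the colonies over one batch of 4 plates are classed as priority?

0.3401

Thinning: the colonies that are classed as priority themselves form a Poisson process with rate 0.6 × 4.3 = 2.58 per plate.
Over the interval, μ = 2.58 × 4 = 10.32 (a batch of 4 plates = 4 plates).
P(N ≥ 12) = 1 − P(N ≤ 11) ≈ 0.3401.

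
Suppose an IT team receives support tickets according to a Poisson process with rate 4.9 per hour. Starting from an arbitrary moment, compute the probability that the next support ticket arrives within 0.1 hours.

0.3874

Inter-arrival times are exponential with rate λ = 4.9 per hour.
P(T ≤ 0.1) = 1 − e^(−λt) = 1 − e^(−4.9 × 0.1) = 1 − e^(−0.49) ≈ 0.3874.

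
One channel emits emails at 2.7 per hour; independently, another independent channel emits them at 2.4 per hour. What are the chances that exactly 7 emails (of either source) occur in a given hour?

Independent Poisson processes superpose: combined rate λ = 2.7 + 2.4 = 5.1 per hour.
So μ = 5.1.
P(N = 7) = e^(−5.1) · 5.1^7/7! ≈ 0.1086.

0.1086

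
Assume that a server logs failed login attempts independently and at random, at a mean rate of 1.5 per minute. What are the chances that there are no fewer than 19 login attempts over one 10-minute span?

Over the interval, μ = 1.5 × 10 = 15 (a 10-minute span = 10 minutes).
P(N ≥ 19) = 1 − P(N ≤ 18) = 1 − Σ_{j=0}^{18} e^(−μ) μ^j/j! ≈ 0.1805.

0.1805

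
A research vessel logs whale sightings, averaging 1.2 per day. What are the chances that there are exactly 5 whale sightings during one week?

0.0784

Over the interval, μ = 1.2 × 7 = 8.4 (a week = 7 days).
P(N = 5) = e^(−μ) μ^5/5! = e^(−8.4) · 8.4^5/120 ≈ 0.0784.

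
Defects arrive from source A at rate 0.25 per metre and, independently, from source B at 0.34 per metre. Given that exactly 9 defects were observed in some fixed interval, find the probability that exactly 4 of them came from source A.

0.2581

Given the total, each event is independently from source A with probability p = λ_A/(λ_A+λ_B) = 0.25/0.59 ≈ 0.4237.
So K ~ Binomial(9, 0.25/0.59): P(K = 4) = C(9,4) · (0.25/0.59)^4 · (0.34/0.59)^5 ≈ 0.2581.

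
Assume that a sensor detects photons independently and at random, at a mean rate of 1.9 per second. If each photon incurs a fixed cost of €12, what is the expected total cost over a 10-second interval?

E[N] = 1.9 × 10 = 19 (a 10-second interval = 10 seconds); E[cost] = 19 × €12 = €228.

€228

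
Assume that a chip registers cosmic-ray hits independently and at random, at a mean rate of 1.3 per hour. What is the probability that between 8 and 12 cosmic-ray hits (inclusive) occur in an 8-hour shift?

Over the interval, μ = 1.3 × 8 = 10.4 (an 8-hour shift = 8 hours).
P(8 ≤ N ≤ 12) = Σ_{j=8}^{12} e^(−10.4) · 10.4^j/j! ≈ 0.5659.

0.5659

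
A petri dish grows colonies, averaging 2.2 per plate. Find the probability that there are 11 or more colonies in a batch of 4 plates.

0.2706

Over the interval, μ = 2.2 × 4 = 8.8 (a batch of 4 plates = 4 plates).
P(N ≥ 11) = 1 − P(N ≤ 10) = 1 − Σ_{j=0}^{10} e^(−μ) μ^j/j! ≈ 0.2706.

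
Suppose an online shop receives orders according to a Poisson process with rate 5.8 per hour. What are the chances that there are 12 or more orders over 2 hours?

Over the interval, μ = 5.8 × 2 = 11.6 (2 hours).
P(N ≥ 12) = 1 − P(N ≤ 11) = 1 − Σ_{j=0}^{11} e^(−μ) μ^j/j! ≈ 0.4920.

0.4920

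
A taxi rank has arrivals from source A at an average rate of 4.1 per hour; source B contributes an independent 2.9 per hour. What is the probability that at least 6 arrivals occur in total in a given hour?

Independent Poisson processes superpose: combined rate λ = 4.1 + 2.9 = 7 per hour.
So μ = 7.
P(N ≥ 6) = 1 − P(N ≤ 5) ≈ 0.6993.

0.6993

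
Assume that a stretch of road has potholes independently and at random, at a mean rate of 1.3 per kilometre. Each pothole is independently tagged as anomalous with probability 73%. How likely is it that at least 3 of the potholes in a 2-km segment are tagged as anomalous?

0.2957

Thinning: the potholes that are tagged as anomalous themselves form a Poisson process with rate 0.73 × 1.3 = 0.949 per kilometre.
Over the interval, μ = 0.949 × 2 = 1.898 (a 2-km segment = 2 kilometres).
P(N ≥ 3) = 1 − P(N ≤ 2) ≈ 0.2957.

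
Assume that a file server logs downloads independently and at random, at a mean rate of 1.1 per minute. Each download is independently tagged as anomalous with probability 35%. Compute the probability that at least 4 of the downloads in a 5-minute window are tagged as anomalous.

Thinning: the downloads that are tagged as anomalous themselves form a Poisson process with rate 0.35 × 1.1 = 0.385 per minute.
Over the interval, μ = 0.385 × 5 = 1.925 (a 5-minute window = 5 minutes).
P(N ≥ 4) = 1 − P(N ≤ 3) ≈ 0.1296.

0.1296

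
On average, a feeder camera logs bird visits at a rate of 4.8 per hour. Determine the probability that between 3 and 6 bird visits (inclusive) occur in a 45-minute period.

Over the interval, μ = 4.8 × 0.75 = 3.6 (a 45-minute period = 0.75 hours).
P(3 ≤ N ≤ 6) = Σ_{j=3}^{6} e^(−3.6) · 3.6^j/j! ≈ 0.6240.

0.6240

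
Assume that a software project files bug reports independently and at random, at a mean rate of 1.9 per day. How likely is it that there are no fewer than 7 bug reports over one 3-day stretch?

Over the interval, μ = 1.9 × 3 = 5.7 (a 3-day stretch = 3 days).
P(N ≥ 7) = 1 − P(N ≤ 6) = 1 − Σ_{j=0}^{6} e^(−μ) μ^j/j! ≈ 0.3456.

0.3456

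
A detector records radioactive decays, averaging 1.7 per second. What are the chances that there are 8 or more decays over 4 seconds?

0.3715

Over the interval, μ = 1.7 × 4 = 6.8 (4 seconds).
P(N ≥ 8) = 1 − P(N ≤ 7) = 1 − Σ_{j=0}^{7} e^(−μ) μ^j/j! ≈ 0.3715.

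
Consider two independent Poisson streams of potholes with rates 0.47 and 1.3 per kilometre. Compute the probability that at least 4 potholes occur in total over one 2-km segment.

Independent Poisson processes superpose: combined rate λ = 0.47 + 1.3 = 1.77 per kilometre.
Over the interval, μ = 1.77 × 2 = 3.54 (a 2-km segment = 2 kilometres).
P(N ≥ 4) = 1 − P(N ≤ 3) ≈ 0.4720.

0.4720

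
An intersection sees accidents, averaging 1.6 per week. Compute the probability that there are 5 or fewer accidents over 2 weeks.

0.8946

Over the interval, μ = 1.6 × 2 = 3.2 (2 weeks).
P(N ≤ 5) = Σ_{j=0}^{5} e^(−μ) μ^j/j! ≈ 0.8946.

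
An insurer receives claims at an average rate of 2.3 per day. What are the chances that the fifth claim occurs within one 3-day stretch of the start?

0.8177

Over the interval, μ = 2.3 × 3 = 6.9 (a 3-day stretch = 3 days).
The fifth arrival falls in the interval iff at least 5 events occur there: P(S_5 ≤ t) = P(N ≥ 5) = 1 − P(N ≤ 4) ≈ 0.8177.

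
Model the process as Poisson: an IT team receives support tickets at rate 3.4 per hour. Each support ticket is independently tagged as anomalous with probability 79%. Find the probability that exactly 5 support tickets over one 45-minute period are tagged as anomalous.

Thinning: the support tickets that are tagged as anomalous themselves form a Poisson process with rate 0.79 × 3.4 = 2.686 per hour.
Over the interval, μ = 2.686 × 0.75 = 2.0145 (a 45-minute period = 0.75 hours).
P(N = 5) = e^(−2.0145) · 2.0145^5/5! ≈ 0.0369.

0.0369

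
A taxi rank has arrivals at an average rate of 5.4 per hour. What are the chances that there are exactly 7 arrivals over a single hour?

0.1200

With mean μ = 5.4 per hour,
P(N = 7) = e^(−μ) μ^7/7! = e^(−5.4) · 5.4^7/5040 ≈ 0.1200.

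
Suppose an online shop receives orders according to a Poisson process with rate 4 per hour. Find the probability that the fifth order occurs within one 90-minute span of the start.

Over the interval, μ = 4 × 1.5 = 6 (a 90-minute span = 1.5 hours).
The fifth arrival falls in the interval iff at least 5 events occur there: P(S_5 ≤ t) = P(N ≥ 5) = 1 − P(N ≤ 4) ≈ 0.7149.

0.7149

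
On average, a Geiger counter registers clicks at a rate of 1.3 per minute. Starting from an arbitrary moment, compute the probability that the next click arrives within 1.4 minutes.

0.8380

Inter-arrival times are exponential with rate λ = 1.3 per minute.
P(T ≤ 1.4) = 1 − e^(−λt) = 1 − e^(−1.3 × 1.4) = 1 − e^(−1.82) ≈ 0.8380.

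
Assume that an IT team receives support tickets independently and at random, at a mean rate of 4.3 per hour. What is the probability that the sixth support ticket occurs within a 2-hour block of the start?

Over the interval, μ = 4.3 × 2 = 8.6 (a 2-hour block = 2 hours).
The sixth arrival falls in the interval iff at least 6 events occur there: P(S_6 ≤ t) = P(N ≥ 6) = 1 − P(N ≤ 5) ≈ 0.8578.

0.8578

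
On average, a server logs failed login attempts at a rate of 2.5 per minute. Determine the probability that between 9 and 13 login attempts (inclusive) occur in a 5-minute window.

0.5029

Over the interval, μ = 2.5 × 5 = 12.5 (a 5-minute window = 5 minutes).
P(9 ≤ N ≤ 13) = Σ_{j=9}^{13} e^(−12.5) · 12.5^j/j! ≈ 0.5029.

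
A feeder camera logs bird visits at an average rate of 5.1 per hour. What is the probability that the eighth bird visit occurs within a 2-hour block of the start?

Over the interval, μ = 5.1 × 2 = 10.2 (a 2-hour block = 2 hours).
The eighth arrival falls in the interval iff at least 8 events occur there: P(S_8 ≤ t) = P(N ≥ 8) = 1 − P(N ≤ 7) ≈ 0.7973.

0.7973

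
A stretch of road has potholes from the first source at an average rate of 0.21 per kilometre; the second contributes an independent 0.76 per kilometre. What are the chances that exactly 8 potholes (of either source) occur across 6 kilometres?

Independent Poisson processes superpose: combined rate λ = 0.21 + 0.76 = 0.97 per kilometre.
Over the interval, μ = 0.97 × 6 = 5.82 (6 kilometres).
P(N = 8) = e^(−5.82) · 5.82^8/8! ≈ 0.0969.

0.0969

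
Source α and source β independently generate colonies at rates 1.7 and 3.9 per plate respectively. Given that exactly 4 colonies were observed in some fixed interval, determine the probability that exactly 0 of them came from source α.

0.2352

Given the total, each event is independently from source α with probability p = λ_α/(λ_α+λ_β) = 1.7/5.6 ≈ 0.3036.
So K ~ Binomial(4, 1.7/5.6): P(K = 0) = C(4,0) · (1.7/5.6)^0 · (3.9/5.6)^4 ≈ 0.2352.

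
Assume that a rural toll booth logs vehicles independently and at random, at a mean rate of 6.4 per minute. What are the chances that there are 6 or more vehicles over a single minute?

0.6163

With mean μ = 6.4 per minute,
P(N ≥ 6) = 1 − P(N ≤ 5) = 1 − Σ_{j=0}^{5} e^(−μ) μ^j/j! ≈ 0.6163.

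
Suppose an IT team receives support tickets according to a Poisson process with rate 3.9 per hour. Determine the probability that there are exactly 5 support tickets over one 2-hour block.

0.0986

Over the interval, μ = 3.9 × 2 = 7.8 (a 2-hour block = 2 hours).
P(N = 5) = e^(−μ) μ^5/5! = e^(−7.8) · 7.8^5/120 ≈ 0.0986.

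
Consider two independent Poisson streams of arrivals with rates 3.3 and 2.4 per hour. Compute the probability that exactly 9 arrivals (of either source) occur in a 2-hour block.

0.1003

Independent Poisson processes superpose: combined rate λ = 3.3 + 2.4 = 5.7 per hour.
Over the interval, μ = 5.7 × 2 = 11.4 (a 2-hour block = 2 hours).
P(N = 9) = e^(−11.4) · 11.4^9/9! ≈ 0.1003.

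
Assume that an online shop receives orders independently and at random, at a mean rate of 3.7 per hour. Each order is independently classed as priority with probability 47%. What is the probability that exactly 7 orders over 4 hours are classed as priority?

0.1490

Thinning: the orders that are classed as priority themselves form a Poisson process with rate 0.47 × 3.7 = 1.739 per hour.
Over the interval, μ = 1.739 × 4 = 6.956 (4 hours).
P(N = 7) = e^(−6.956) · 6.956^7/7! ≈ 0.1490.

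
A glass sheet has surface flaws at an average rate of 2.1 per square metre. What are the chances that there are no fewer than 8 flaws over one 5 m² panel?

Over the interval, μ = 2.1 × 5 = 10.5 (a 5 m² panel = 5 square metres).
P(N ≥ 8) = 1 − P(N ≤ 7) = 1 − Σ_{j=0}^{7} e^(−μ) μ^j/j! ≈ 0.8215.

0.8215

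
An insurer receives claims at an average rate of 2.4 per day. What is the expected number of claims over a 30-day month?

E[N] = λt = 2.4 × 30 = 72 (a 30-day month = 30 days).

72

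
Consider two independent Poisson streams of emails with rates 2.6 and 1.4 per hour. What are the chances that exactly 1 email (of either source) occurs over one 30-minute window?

0.2707

Independent Poisson processes superpose: combined rate λ = 2.6 + 1.4 = 4 per hour.
Over the interval, μ = 4 × 0.5 = 2 (a 30-minute window = 0.5 hours).
P(N = 1) = e^(−2) · 2^1/1! ≈ 0.2707.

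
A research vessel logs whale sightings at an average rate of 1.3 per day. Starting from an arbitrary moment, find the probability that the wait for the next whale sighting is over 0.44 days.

The wait for the next event is exponential with rate λ = 1.3 per day.
P(T > 0.44) = e^(−λt) = e^(−1.3 × 0.44) = e^(−0.572) ≈ 0.5644.

0.5644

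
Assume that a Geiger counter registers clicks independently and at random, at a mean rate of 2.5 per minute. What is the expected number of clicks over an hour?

E[N] = λt = 2.5 × 60 = 150 (an hour = 60 minutes).

150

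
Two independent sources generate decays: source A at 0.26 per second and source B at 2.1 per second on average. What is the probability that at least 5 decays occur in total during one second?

0.0909

Independent Poisson processes superpose: combined rate λ = 0.26 + 2.1 = 2.36 per second.
So μ = 2.36.
P(N ≥ 5) = 1 − P(N ≤ 4) ≈ 0.0909.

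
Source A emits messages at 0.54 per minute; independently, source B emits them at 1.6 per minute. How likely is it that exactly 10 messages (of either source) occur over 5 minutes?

0.1222

Independent Poisson processes superpose: combined rate λ = 0.54 + 1.6 = 2.14 per minute.
Over the interval, μ = 2.14 × 5 = 10.7 (5 minutes).
P(N = 10) = e^(−10.7) · 10.7^10/10! ≈ 0.1222.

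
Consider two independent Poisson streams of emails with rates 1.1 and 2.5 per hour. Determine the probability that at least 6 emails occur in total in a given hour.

0.1559

Independent Poisson processes superpose: combined rate λ = 1.1 + 2.5 = 3.6 per hour.
So μ = 3.6.
P(N ≥ 6) = 1 − P(N ≤ 5) ≈ 0.1559.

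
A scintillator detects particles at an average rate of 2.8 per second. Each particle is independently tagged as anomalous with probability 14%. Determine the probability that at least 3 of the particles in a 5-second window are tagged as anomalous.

0.3125

Thinning: the particles that are tagged as anomalous themselves form a Poisson process with rate 0.14 × 2.8 = 0.392 per second.
Over the interval, μ = 0.392 × 5 = 1.96 (a 5-second window = 5 seconds).
P(N ≥ 3) = 1 − P(N ≤ 2) ≈ 0.3125.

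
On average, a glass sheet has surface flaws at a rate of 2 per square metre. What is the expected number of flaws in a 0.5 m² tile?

1

E[N] = λt = 2 × 0.5 = 1 (a 0.5 m² tile = 0.5 square metres).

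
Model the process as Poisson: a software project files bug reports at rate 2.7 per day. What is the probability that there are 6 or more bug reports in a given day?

With mean μ = 2.7 per day,
P(N ≥ 6) = 1 − P(N ≤ 5) = 1 − Σ_{j=0}^{5} e^(−μ) μ^j/j! ≈ 0.0567.

0.0567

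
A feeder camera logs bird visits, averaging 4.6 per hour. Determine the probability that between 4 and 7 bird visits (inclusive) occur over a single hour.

With mean μ = 4.6 per hour,
P(4 ≤ N ≤ 7) = Σ_{j=4}^{7} e^(−4.6) · 4.6^j/j! ≈ 0.5792.

0.5792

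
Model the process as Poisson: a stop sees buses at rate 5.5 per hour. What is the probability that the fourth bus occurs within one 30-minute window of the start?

0.2970

Over the interval, μ = 5.5 × 0.5 = 2.75 (a 30-minute window = 0.5 hours).
The fourth arrival falls in the interval iff at least 4 events occur there: P(S_4 ≤ t) = P(N ≥ 4) = 1 − P(N ≤ 3) ≈ 0.2970.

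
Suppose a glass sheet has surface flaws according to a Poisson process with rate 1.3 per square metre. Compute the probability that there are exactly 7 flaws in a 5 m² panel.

0.1462

Over the interval, μ = 1.3 × 5 = 6.5 (a 5 m² panel = 5 square metres).
P(N = 7) = e^(−μ) μ^7/7! = e^(−6.5) · 6.5^7/5040 ≈ 0.1462.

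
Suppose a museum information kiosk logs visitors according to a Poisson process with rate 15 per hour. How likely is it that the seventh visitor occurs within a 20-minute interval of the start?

0.2378

Over the interval, μ = 15 × 1/3 = 5 (a 20-minute interval = 1/3 hours).
The seventh arrival falls in the interval iff at least 7 events occur there: P(S_7 ≤ t) = P(N ≥ 7) = 1 − P(N ≤ 6) ≈ 0.2378.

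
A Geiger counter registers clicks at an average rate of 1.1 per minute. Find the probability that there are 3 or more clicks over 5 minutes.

0.9116

Over the interval, μ = 1.1 × 5 = 5.5 (5 minutes).
P(N ≥ 3) = 1 − P(N ≤ 2) = 1 − Σ_{j=0}^{2} e^(−μ) μ^j/j! ≈ 0.9116.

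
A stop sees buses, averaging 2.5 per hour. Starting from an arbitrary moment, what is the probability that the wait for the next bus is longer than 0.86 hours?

The wait for the next event is exponential with rate λ = 2.5 per hour.
P(T > 0.86) = e^(−λt) = e^(−2.5 × 0.86) = e^(−2.15) ≈ 0.1165.

0.1165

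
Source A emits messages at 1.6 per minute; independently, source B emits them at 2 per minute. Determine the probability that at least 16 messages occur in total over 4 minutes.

Independent Poisson processes superpose: combined rate λ = 1.6 + 2 = 3.6 per minute.
Over the interval, μ = 3.6 × 4 = 14.4 (4 minutes).
P(N ≥ 16) = 1 − P(N ≤ 15) ≈ 0.3707.

0.3707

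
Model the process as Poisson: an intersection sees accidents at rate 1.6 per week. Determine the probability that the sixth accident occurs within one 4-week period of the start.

Over the interval, μ = 1.6 × 4 = 6.4 (a 4-week period = 4 weeks).
The sixth arrival falls in the interval iff at least 6 events occur there: P(S_6 ≤ t) = P(N ≥ 6) = 1 − P(N ≤ 5) ≈ 0.6163.

0.6163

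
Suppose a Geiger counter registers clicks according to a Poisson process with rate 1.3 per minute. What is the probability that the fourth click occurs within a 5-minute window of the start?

Over the interval, μ = 1.3 × 5 = 6.5 (a 5-minute window = 5 minutes).
The fourth arrival falls in the interval iff at least 4 events occur there: P(S_4 ≤ t) = P(N ≥ 4) = 1 − P(N ≤ 3) ≈ 0.8882.

0.8882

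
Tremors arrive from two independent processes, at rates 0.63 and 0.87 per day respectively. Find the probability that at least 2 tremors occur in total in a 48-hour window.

Independent Poisson processes superpose: combined rate λ = 0.63 + 0.87 = 1.5 per day.
Over the interval, μ = 1.5 × 2 = 3 (a 48-hour window = 2 days).
P(N ≥ 2) = 1 − P(N ≤ 1) ≈ 0.8009.

0.8009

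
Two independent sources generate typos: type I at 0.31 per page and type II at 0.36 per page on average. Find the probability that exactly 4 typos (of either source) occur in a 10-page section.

Independent Poisson processes superpose: combined rate λ = 0.31 + 0.36 = 0.67 per page.
Over the interval, μ = 0.67 × 10 = 6.7 (a 10-page section = 10 pages).
P(N = 4) = e^(−6.7) · 6.7^4/4! ≈ 0.1034.

0.1034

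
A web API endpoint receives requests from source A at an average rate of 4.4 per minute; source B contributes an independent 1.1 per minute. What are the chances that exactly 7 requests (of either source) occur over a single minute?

Independent Poisson processes superpose: combined rate λ = 4.4 + 1.1 = 5.5 per minute.
So μ = 5.5.
P(N = 7) = e^(−5.5) · 5.5^7/7! ≈ 0.1234.

0.1234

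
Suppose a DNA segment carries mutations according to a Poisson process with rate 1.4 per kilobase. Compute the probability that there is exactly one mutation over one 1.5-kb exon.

Over the interval, μ = 1.4 × 1.5 = 2.1 (a 1.5-kb exon = 1.5 kilobases).
P(N = 1) = e^(−μ) μ^1/1! = e^(−2.1) · 2.1^1/1 ≈ 0.2572.

0.2572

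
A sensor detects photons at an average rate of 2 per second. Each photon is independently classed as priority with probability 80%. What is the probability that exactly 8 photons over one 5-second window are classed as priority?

0.1396

Thinning: the photons that are classed as priority themselves form a Poisson process with rate 0.8 × 2 = 1.6 per second.
Over the interval, μ = 1.6 × 5 = 8 (a 5-second window = 5 seconds).
P(N = 8) = e^(−8) · 8^8/8! ≈ 0.1396.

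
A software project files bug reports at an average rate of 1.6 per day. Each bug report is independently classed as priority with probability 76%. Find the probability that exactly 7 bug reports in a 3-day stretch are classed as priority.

Thinning: the bug reports that are classed as priority themselves form a Poisson process with rate 0.76 × 1.6 = 1.216 per day.
Over the interval, μ = 1.216 × 3 = 3.648 (a 3-day stretch = 3 days).
P(N = 7) = e^(−3.648) · 3.648^7/7! ≈ 0.0444.

0.0444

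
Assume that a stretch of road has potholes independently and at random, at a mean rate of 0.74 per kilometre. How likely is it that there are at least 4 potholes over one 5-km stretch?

Over the interval, μ = 0.74 × 5 = 3.7 (a 5-km stretch = 5 kilometres).
P(N ≥ 4) = 1 − P(N ≤ 3) = 1 − Σ_{j=0}^{3} e^(−μ) μ^j/j! ≈ 0.5058.

0.5058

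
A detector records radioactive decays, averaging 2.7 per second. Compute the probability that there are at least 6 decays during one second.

With mean μ = 2.7 per second,
P(N ≥ 6) = 1 − P(N ≤ 5) = 1 − Σ_{j=0}^{5} e^(−μ) μ^j/j! ≈ 0.0567.

0.0567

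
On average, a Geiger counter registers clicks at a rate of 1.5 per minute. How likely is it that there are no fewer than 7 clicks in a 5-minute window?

Over the interval, μ = 1.5 × 5 = 7.5 (a 5-minute window = 5 minutes).
P(N ≥ 7) = 1 − P(N ≤ 6) = 1 − Σ_{j=0}^{6} e^(−μ) μ^j/j! ≈ 0.6218.

0.6218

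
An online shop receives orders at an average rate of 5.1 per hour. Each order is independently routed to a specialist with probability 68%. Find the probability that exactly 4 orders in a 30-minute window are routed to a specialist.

0.0665

Thinning: the orders that are routed to a specialist themselves form a Poisson process with rate 0.68 × 5.1 = 3.468 per hour.
Over the interval, μ = 3.468 × 0.5 = 1.734 (a 30-minute window = 0.5 hours).
P(N = 4) = e^(−1.734) · 1.734^4/4! ≈ 0.0665.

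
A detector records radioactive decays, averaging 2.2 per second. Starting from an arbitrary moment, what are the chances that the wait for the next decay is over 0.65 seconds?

The wait for the next event is exponential with rate λ = 2.2 per second.
P(T > 0.65) = e^(−λt) = e^(−2.2 × 0.65) = e^(−1.43) ≈ 0.2393.

0.2393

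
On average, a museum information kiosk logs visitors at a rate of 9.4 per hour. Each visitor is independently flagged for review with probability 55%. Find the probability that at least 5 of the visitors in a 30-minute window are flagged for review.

Thinning: the visitors that are flagged for review themselves form a Poisson process with rate 0.55 × 9.4 = 5.17 per hour.
Over the interval, μ = 5.17 × 0.5 = 2.585 (a 30-minute window = 0.5 hours).
P(N ≥ 5) = 1 − P(N ≤ 4) ≈ 0.1205.

0.1205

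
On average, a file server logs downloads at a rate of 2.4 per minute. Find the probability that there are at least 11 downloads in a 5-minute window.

Over the interval, μ = 2.4 × 5 = 12 (a 5-minute window = 5 minutes).
P(N ≥ 11) = 1 − P(N ≤ 10) = 1 − Σ_{j=0}^{10} e^(−μ) μ^j/j! ≈ 0.6528.

0.6528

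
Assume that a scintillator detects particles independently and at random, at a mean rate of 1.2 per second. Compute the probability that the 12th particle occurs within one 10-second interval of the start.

0.5384

Over the interval, μ = 1.2 × 10 = 12 (a 10-second interval = 10 seconds).
The 12th arrival falls in the interval iff at least 12 events occur there: P(S_12 ≤ t) = P(N ≥ 12) = 1 − P(N ≤ 11) ≈ 0.5384.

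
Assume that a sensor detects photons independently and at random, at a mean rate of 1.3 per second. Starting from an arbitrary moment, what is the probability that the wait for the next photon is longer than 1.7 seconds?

The wait for the next event is exponential with rate λ = 1.3 per second.
P(T > 1.7) = e^(−λt) = e^(−1.3 × 1.7) = e^(−2.21) ≈ 0.1097.

0.1097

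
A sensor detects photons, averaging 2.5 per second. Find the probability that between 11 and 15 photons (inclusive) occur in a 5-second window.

Over the interval, μ = 2.5 × 5 = 12.5 (a 5-second window = 5 seconds).
P(11 ≤ N ≤ 15) = Σ_{j=11}^{15} e^(−12.5) · 12.5^j/j! ≈ 0.5090.

0.5090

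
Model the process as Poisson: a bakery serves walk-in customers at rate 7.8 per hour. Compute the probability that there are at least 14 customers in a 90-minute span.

Over the interval, μ = 7.8 × 1.5 = 11.7 (a 90-minute span = 1.5 hours).
P(N ≥ 14) = 1 − P(N ≤ 13) = 1 − Σ_{j=0}^{13} e^(−μ) μ^j/j! ≈ 0.2872.

0.2872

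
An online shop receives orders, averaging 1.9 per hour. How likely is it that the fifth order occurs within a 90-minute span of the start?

Over the interval, μ = 1.9 × 1.5 = 2.85 (a 90-minute span = 1.5 hours).
The fifth arrival falls in the interval iff at least 5 events occur there: P(S_5 ≤ t) = P(N ≥ 5) = 1 − P(N ≤ 4) ≈ 0.1602.

0.1602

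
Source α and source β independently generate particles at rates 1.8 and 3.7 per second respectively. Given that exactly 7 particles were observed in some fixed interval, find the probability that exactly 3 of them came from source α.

0.2513

Given the total, each event is independently from source α with probability p = λ_α/(λ_α+λ_β) = 1.8/5.5 ≈ 0.3273.
So K ~ Binomial(7, 1.8/5.5): P(K = 3) = C(7,3) · (1.8/5.5)^3 · (3.7/5.5)^4 ≈ 0.2513.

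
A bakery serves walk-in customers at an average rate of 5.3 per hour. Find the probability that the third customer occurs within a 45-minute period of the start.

Over the interval, μ = 5.3 × 0.75 = 3.975 (a 45-minute period = 0.75 hours).
The third arrival falls in the interval iff at least 3 events occur there: P(S_3 ≤ t) = P(N ≥ 3) = 1 − P(N ≤ 2) ≈ 0.7582.

0.7582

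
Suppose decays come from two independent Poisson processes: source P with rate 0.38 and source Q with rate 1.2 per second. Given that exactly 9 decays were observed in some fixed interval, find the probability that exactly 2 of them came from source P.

0.3035

Given the total, each event is independently from source P with probability p = λ_P/(λ_P+λ_Q) = 0.38/1.58 ≈ 0.2405.
So K ~ Binomial(9, 0.38/1.58): P(K = 2) = C(9,2) · (0.38/1.58)^2 · (1.2/1.58)^7 ≈ 0.3035.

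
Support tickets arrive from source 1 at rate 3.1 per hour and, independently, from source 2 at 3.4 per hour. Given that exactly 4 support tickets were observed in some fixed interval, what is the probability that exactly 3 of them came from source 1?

0.2270

Given the total, each event is independently from source 1 with probability p = λ_1/(λ_1+λ_2) = 3.1/6.5 ≈ 0.4769.
So K ~ Binomial(4, 3.1/6.5): P(K = 3) = C(4,3) · (3.1/6.5)^3 · (3.4/6.5)^1 ≈ 0.2270.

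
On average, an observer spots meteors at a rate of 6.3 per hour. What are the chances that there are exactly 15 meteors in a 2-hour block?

Over the interval, μ = 6.3 × 2 = 12.6 (a 2-hour block = 2 hours).
P(N = 15) = e^(−μ) μ^15/15! = e^(−12.6) · 12.6^15/1307674368000 ≈ 0.0826.

0.0826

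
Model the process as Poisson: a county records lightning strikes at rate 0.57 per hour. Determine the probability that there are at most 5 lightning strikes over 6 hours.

0.8680

Over the interval, μ = 0.57 × 6 = 3.42 (6 hours).
P(N ≤ 5) = Σ_{j=0}^{5} e^(−μ) μ^j/j! ≈ 0.8680.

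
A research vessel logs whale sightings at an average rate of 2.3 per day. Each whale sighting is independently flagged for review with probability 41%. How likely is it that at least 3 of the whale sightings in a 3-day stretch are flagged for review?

Thinning: the whale sightings that are flagged for review themselves form a Poisson process with rate 0.41 × 2.3 = 0.943 per day.
Over the interval, μ = 0.943 × 3 = 2.829 (a 3-day stretch = 3 days).
P(N ≥ 3) = 1 − P(N ≤ 2) ≈ 0.5374.

0.5374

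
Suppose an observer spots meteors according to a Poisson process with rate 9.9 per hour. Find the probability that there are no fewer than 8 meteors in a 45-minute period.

Over the interval, μ = 9.9 × 0.75 = 7.425 (a 45-minute period = 0.75 hours).
P(N ≥ 8) = 1 − P(N ≤ 7) = 1 − Σ_{j=0}^{7} e^(−μ) μ^j/j! ≈ 0.4643.

0.4643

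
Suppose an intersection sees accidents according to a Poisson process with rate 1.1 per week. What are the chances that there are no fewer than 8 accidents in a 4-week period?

0.0786

Over the interval, μ = 1.1 × 4 = 4.4 (a 4-week period = 4 weeks).
P(N ≥ 8) = 1 − P(N ≤ 7) = 1 − Σ_{j=0}^{7} e^(−μ) μ^j/j! ≈ 0.0786.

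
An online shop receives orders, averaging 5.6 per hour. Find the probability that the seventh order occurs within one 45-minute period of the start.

Over the interval, μ = 5.6 × 0.75 = 4.2 (a 45-minute period = 0.75 hours).
The seventh arrival falls in the interval iff at least 7 events occur there: P(S_7 ≤ t) = P(N ≥ 7) = 1 − P(N ≤ 6) ≈ 0.1325.

0.1325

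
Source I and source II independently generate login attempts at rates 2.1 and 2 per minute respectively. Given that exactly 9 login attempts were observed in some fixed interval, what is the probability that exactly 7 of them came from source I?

0.0792

Given the total, each event is independently from source I with probability p = λ_I/(λ_I+λ_II) = 2.1/4.1 ≈ 0.5122.
So K ~ Binomial(9, 2.1/4.1): P(K = 7) = C(9,7) · (2.1/4.1)^7 · (2/4.1)^2 ≈ 0.0792.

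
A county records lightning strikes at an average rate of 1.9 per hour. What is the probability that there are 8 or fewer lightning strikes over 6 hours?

0.1984

Over the interval, μ = 1.9 × 6 = 11.4 (6 hours).
P(N ≤ 8) = Σ_{j=0}^{8} e^(−μ) μ^j/j! ≈ 0.1984.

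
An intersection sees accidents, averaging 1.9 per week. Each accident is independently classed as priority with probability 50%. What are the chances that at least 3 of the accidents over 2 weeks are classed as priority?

Thinning: the accidents that are classed as priority themselves form a Poisson process with rate 0.5 × 1.9 = 0.95 per week.
Over the interval, μ = 0.95 × 2 = 1.9 (2 weeks).
P(N ≥ 3) = 1 − P(N ≤ 2) ≈ 0.2963.

0.2963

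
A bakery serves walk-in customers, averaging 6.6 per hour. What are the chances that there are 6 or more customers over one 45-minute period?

Over the interval, μ = 6.6 × 0.75 = 4.95 (a 45-minute period = 0.75 hours).
P(N ≥ 6) = 1 − P(N ≤ 5) = 1 − Σ_{j=0}^{5} e^(−μ) μ^j/j! ≈ 0.3753.

0.3753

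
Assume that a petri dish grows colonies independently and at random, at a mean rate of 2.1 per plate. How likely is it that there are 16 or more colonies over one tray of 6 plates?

0.2022

Over the interval, μ = 2.1 × 6 = 12.6 (a tray of 6 plates = 6 plates).
P(N ≥ 16) = 1 − P(N ≤ 15) = 1 − Σ_{j=0}^{15} e^(−μ) μ^j/j! ≈ 0.2022.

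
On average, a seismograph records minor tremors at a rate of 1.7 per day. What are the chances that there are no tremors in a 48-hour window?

Over the interval, μ = 1.7 × 2 = 3.4 (a 48-hour window = 2 days).
P(N = 0) = e^(−μ) μ^0/0! = e^(−3.4) · 3.4^0/1 ≈ 0.0334.

0.0334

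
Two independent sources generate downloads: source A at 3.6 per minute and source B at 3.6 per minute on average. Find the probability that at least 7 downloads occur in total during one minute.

0.5796

Independent Poisson processes superpose: combined rate λ = 3.6 + 3.6 = 7.2 per minute.
So μ = 7.2.
P(N ≥ 7) = 1 − P(N ≤ 6) ≈ 0.5796.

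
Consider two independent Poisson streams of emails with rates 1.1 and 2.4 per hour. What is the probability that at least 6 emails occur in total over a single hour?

Independent Poisson processes superpose: combined rate λ = 1.1 + 2.4 = 3.5 per hour.
So μ = 3.5.
P(N ≥ 6) = 1 − P(N ≤ 5) ≈ 0.1424.

0.1424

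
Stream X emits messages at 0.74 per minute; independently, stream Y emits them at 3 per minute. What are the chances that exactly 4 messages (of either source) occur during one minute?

Independent Poisson processes superpose: combined rate λ = 0.74 + 3 = 3.74 per minute.
So μ = 3.74.
P(N = 4) = e^(−3.74) · 3.74^4/4! ≈ 0.1936.

0.1936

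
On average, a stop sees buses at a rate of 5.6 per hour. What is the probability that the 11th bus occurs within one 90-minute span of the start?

0.2257

Over the interval, μ = 5.6 × 1.5 = 8.4 (a 90-minute span = 1.5 hours).
The 11th arrival falls in the interval iff at least 11 events occur there: P(S_11 ≤ t) = P(N ≥ 11) = 1 − P(N ≤ 10) ≈ 0.2257.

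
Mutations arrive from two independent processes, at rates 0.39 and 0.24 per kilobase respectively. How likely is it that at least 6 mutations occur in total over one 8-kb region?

0.3911

Independent Poisson processes superpose: combined rate λ = 0.39 + 0.24 = 0.63 per kilobase.
Over the interval, μ = 0.63 × 8 = 5.04 (an 8-kb region = 8 kilobases).
P(N ≥ 6) = 1 − P(N ≤ 5) ≈ 0.3911.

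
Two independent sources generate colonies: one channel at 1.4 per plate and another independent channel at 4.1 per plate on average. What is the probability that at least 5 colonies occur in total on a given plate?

0.6425

Independent Poisson processes superpose: combined rate λ = 1.4 + 4.1 = 5.5 per plate.
So μ = 5.5.
P(N ≥ 5) = 1 − P(N ≤ 4) ≈ 0.6425.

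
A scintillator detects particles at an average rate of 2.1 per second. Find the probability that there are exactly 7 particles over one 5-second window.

0.0769

Over the interval, μ = 2.1 × 5 = 10.5 (a 5-second window = 5 seconds).
P(N = 7) = e^(−μ) μ^7/7! = e^(−10.5) · 10.5^7/5040 ≈ 0.0769.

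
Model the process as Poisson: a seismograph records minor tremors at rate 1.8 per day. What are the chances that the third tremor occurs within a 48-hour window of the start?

Over the interval, μ = 1.8 × 2 = 3.6 (a 48-hour window = 2 days).
The third arrival falls in the interval iff at least 3 events occur there: P(S_3 ≤ t) = P(N ≥ 3) = 1 − P(N ≤ 2) ≈ 0.6973.

0.6973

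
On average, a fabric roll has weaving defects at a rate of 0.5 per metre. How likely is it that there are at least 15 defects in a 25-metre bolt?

0.2750

Over the interval, μ = 0.5 × 25 = 12.5 (a 25-metre bolt = 25 metres).
P(N ≥ 15) = 1 − P(N ≤ 14) = 1 − Σ_{j=0}^{14} e^(−μ) μ^j/j! ≈ 0.2750.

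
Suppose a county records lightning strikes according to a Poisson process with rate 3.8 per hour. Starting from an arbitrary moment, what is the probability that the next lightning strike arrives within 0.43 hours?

Inter-arrival times are exponential with rate λ = 3.8 per hour.
P(T ≤ 0.43) = 1 − e^(−λt) = 1 − e^(−3.8 × 0.43) = 1 − e^(−1.634) ≈ 0.8049.

0.8049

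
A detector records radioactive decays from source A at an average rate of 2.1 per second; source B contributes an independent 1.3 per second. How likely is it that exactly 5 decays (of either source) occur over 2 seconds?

0.1349

Independent Poisson processes superpose: combined rate λ = 2.1 + 1.3 = 3.4 per second.
Over the interval, μ = 3.4 × 2 = 6.8 (2 seconds).
P(N = 5) = e^(−6.8) · 6.8^5/5! ≈ 0.1349.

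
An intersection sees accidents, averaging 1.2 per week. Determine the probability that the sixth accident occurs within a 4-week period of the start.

0.3490

Over the interval, μ = 1.2 × 4 = 4.8 (a 4-week period = 4 weeks).
The sixth arrival falls in the interval iff at least 6 events occur there: P(S_6 ≤ t) = P(N ≥ 6) = 1 − P(N ≤ 5) ≈ 0.3490.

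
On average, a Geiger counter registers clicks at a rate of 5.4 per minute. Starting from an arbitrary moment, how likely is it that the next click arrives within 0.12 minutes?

0.4769

Inter-arrival times are exponential with rate λ = 5.4 per minute.
P(T ≤ 0.12) = 1 − e^(−λt) = 1 − e^(−5.4 × 0.12) = 1 − e^(−0.648) ≈ 0.4769.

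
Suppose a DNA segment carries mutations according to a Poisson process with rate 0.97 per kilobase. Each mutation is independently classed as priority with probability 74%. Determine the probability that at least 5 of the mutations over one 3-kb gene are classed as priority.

0.0676

Thinning: the mutations that are classed as priority themselves form a Poisson process with rate 0.74 × 0.97 = 0.7178 per kilobase.
Over the interval, μ = 0.7178 × 3 = 2.1534 (a 3-kb gene = 3 kilobases).
P(N ≥ 5) = 1 − P(N ≤ 4) ≈ 0.0676.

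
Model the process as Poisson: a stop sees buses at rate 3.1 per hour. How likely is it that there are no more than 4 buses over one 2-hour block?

0.2592

Over the interval, μ = 3.1 × 2 = 6.2 (a 2-hour block = 2 hours).
P(N ≤ 4) = Σ_{j=0}^{4} e^(−μ) μ^j/j! ≈ 0.2592.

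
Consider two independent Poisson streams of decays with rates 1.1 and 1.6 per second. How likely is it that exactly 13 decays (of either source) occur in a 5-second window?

Independent Poisson processes superpose: combined rate λ = 1.1 + 1.6 = 2.7 per second.
Over the interval, μ = 2.7 × 5 = 13.5 (a 5-second window = 5 seconds).
P(N = 13) = e^(−13.5) · 13.5^13/13! ≈ 0.1089.

0.1089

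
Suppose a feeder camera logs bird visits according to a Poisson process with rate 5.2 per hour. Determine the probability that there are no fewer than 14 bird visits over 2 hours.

Over the interval, μ = 5.2 × 2 = 10.4 (2 hours).
P(N ≥ 14) = 1 − P(N ≤ 13) = 1 − Σ_{j=0}^{13} e^(−μ) μ^j/j! ≈ 0.1664.

0.1664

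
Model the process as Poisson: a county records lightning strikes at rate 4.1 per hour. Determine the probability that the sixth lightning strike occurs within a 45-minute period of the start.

0.0917

Over the interval, μ = 4.1 × 0.75 = 3.075 (a 45-minute period = 0.75 hours).
The sixth arrival falls in the interval iff at least 6 events occur there: P(S_6 ≤ t) = P(N ≥ 6) = 1 − P(N ≤ 5) ≈ 0.0917.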